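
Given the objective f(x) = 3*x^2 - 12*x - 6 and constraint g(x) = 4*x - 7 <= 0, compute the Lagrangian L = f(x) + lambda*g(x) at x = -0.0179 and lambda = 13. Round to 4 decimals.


Step 1: Evaluate f(x).
f(-0.0179) = 3*(-0.0179)^2 - 12*(-0.0179) - 6 = -5.7842
Step 2: Evaluate g(x).
g(-0.0179) = 4*-0.0179 - 7 = -7.0716
Step 3: Compute Lagrangian.
L = -5.7842 + 13*-7.0716 = -97.715


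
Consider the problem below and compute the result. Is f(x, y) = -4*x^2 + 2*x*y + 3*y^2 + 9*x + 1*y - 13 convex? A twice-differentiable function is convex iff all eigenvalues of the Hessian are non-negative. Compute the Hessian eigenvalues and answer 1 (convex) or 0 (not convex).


The Hessian of f(x,y) = -4*x^2 + 2*x*y + 3*y^2 + 9*x + 1*y - 13 is:
H = [[-8, 2], [2, 6]]
Trace = -8 + 6 = -2
Determinant = -8*6 - (2)^2 = -52
Discriminant = (-2)^2 - 4*-52 = 212.0
Eigenvalues: lambda_1 = -8.2801, lambda_2 = 6.2801
The function is not convex.

0


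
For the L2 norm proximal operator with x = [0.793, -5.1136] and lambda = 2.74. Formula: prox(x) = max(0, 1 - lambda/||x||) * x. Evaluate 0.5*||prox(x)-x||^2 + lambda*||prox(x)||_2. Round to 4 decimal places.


Step 1: Compute ||x||.
||x|| = 5.1747
Step 2: Compute scaling factor.
scale = max(0, 1 - 2.74/5.1747) = 0.4705
Step 3: prox(x) = [0.3731, -2.406]
||prox(x)|| = 2.4347
Step 4: Proximal objective.
0.5*||prox-x||^2 = 3.7538
lambda*||prox|| = 6.6711
Total = 10.4249


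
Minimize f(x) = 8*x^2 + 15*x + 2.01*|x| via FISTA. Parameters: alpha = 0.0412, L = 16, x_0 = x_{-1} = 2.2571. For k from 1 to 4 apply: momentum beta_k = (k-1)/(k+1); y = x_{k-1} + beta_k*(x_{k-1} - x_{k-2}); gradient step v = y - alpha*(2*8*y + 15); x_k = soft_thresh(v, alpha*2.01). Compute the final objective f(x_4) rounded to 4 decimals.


FISTA on f(x) = 8*x^2 + 15*x + 2.01*|x|
L = 16, alpha = 0.0412
Iteration 1: beta = 0.0, y = 2.2571 + 0.0*(2.2571 - 2.2571) = 2.2571
  grad(y) = 51.1136, v = y - alpha*grad = 0.1512
  prox(v) = soft_thresh(0.1512, 0.0828) = 0.0684
Iteration 2: beta = 0.3333, y = 0.0684 + 0.3333*(0.0684 - 2.2571) = -0.6612
  grad(y) = 4.4215, v = y - alpha*grad = -0.8433
  prox(v) = soft_thresh(-0.8433, 0.0828) = -0.7605
Iteration 3: beta = 0.5, y = -0.7605 + 0.5*(-0.7605 - 0.0684) = -1.175
  grad(y) = -3.7995, v = y - alpha*grad = -1.0184
  prox(v) = soft_thresh(-1.0184, 0.0828) = -0.9356
Iteration 4: beta = 0.6, y = -0.9356 + 0.6*(-0.9356 + 0.7605) = -1.0407
  grad(y) = -1.6509, v = y - alpha*grad = -0.9727
  prox(v) = soft_thresh(-0.9727, 0.0828) = -0.8899
f(x_4) = 8*(-0.8899)^2 + 15*(-0.8899) + 2.01*|-0.8899| = -5.2245


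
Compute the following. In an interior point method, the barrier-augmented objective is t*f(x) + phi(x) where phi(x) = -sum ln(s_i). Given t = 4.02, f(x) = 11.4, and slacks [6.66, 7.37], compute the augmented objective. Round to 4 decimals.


Step 1: Compute log-barrier.
ln values: [1.8961, 1.9974]
phi = -(1.8961 + 1.9974) = -3.8935
Step 2: Compute augmented objective.
t*f(x) = 4.02*11.4 = 45.828
Total = 45.828 - 3.8935 = 41.9345


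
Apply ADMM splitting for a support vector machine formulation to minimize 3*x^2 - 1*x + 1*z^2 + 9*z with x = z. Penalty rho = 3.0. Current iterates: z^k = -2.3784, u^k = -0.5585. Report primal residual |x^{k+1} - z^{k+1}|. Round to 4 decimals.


ADMM iteration with rho = 3.0, z^k = -2.3784, u^k = -0.5585
Step 1: x-update.
Minimize 3*x^2 - 1*x + (3.0/2)*(x + 2.3784 - 0.5585)^2
FOC: (2*3 + 3.0)*x = 1 + 3.0*(-2.3784 + 0.5585)
x^{k+1} = -0.4955
Step 2: z-update.
Minimize 1*z^2 + 9*z + (3.0/2)*(-0.4955 - z - 0.5585)^2
FOC: (2*1 + 3.0)*z = -9 + 3.0*(-0.4955 - 0.5585)
z^{k+1} = -2.4324
Step 3: u-update.
u^{k+1} = -0.5585 - 0.4955 + 2.4324 = 1.3784
Step 4: Primal residual = |-0.4955 + 2.4324| = 1.9369


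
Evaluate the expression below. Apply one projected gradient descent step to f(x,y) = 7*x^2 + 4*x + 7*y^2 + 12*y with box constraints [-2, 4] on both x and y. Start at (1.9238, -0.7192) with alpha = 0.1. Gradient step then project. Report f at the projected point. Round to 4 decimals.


Step 1: Compute gradient at (1.9238, -0.7192).
grad_x = 2*7*1.9238 + 4 = 30.9332
grad_y = 2*7*-0.7192 + 12 = 1.9312
Step 2: Gradient step.
x_raw = 1.9238 - 0.1*30.9332 = -1.1695
y_raw = -0.7192 - 0.1*1.9312 = -0.9123
Step 3: Project onto [-2, 4].
x_proj = clip(-1.1695) = -1.1695
y_proj = clip(-0.9123) = -0.9123
Step 4: Evaluate f.
f(-1.1695, -0.9123) = -0.2252


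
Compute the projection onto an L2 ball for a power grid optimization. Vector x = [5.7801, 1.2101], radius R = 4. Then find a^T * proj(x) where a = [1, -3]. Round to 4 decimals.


Step 1: Compute ||x|| (intermediates to 6 decimals).
||x|| = sqrt(5.7801^2 + 1.2101^2) = 5.905413
Step 2: Project.
Since ||x|| > R, scale = R/||x|| = 4/5.905413 = 0.677345, proj(x) = scale * x
proj(x) = [3.915122, 0.819655]
Step 3: Dot product.
a^T * proj(x) = 1*3.915122 - 3*0.819655 = 1.4562


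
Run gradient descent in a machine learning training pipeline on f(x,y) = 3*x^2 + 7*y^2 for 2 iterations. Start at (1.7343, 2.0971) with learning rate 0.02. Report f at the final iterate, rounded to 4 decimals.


Gradient descent on f(x,y) = 3*x^2 + 7*y^2.
Starting point: (1.7343, 2.0971), alpha = 0.02
Step 1: grad_x = 2*3*1.7343 = 10.4058, grad_y = 2*7*2.0971 = 29.3594
  x_1 = 1.7343 - 0.02*10.4058 = 1.5262
  y_1 = 2.0971 - 0.02*29.3594 = 1.5099
Step 2: grad_x = 2*3*1.5262 = 9.1571, grad_y = 2*7*1.5099 = 21.1388
  x_2 = 1.5262 - 0.02*9.1571 = 1.343
  y_2 = 1.5099 - 0.02*21.1388 = 1.0871
f(1.343, 1.0871) = 3*1.343^2 + 7*1.0871^2 = 13.6843


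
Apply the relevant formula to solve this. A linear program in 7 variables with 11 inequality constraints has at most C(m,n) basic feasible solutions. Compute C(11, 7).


Each vertex corresponds to some choice of n active constraints out of m, so the number of vertices is at most C(m, n) = m! / (n!(m-n)!).
m = 11, n = 7
Numerator: 11 * 10 * 9 * 8 * 7 * 6 * 5
Denominator: 7! = 5040
C(11, 7) = 330


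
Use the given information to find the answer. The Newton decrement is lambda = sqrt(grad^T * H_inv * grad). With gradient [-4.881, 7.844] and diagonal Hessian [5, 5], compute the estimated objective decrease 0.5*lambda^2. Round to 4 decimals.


Step 1: H is diagonal, so H^(-1) * g = [-0.9762, 1.5688].
Step 2: g^T H^(-1) g = sum_i g_i^2 / H_ii
  = (-4.881)^2/5 + (7.844)^2/5
  = 4.7648 + 12.3057 = 17.0705
Step 3: Objective decrease = 0.5 * g^T H^(-1) g = 8.5352


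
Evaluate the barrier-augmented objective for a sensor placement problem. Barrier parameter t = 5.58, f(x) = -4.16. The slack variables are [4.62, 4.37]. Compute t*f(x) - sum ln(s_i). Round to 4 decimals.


Step 1: Compute log-barrier.
ln values: [1.5304, 1.4748]
phi = -(1.5304 + 1.4748) = -3.0052
Step 2: Compute augmented objective.
t*f(x) = 5.58*-4.16 = -23.2128
Total = -23.2128 - 3.0052 = -26.218


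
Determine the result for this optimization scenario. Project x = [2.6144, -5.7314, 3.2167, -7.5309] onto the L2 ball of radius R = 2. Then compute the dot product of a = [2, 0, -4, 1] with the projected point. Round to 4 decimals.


Step 1: Compute ||x|| (intermediates to 6 decimals).
||x|| = sqrt(2.6144^2 + (-5.7314)^2 + 3.2167^2 + (-7.5309)^2) = 10.331779
Step 2: Project.
Since ||x|| > R, scale = R/||x|| = 2/10.331779 = 0.193578, proj(x) = scale * x
proj(x) = [0.50609, -1.109473, 0.622682, -1.457817]
Step 3: Dot product.
a^T * proj(x) = 2*0.50609 + 0*(-1.109473) - 4*0.622682 + 1*(-1.457817) = -2.9364


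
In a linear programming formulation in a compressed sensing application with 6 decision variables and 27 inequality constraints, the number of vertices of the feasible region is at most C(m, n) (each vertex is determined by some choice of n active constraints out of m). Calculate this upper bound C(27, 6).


Each vertex corresponds to some choice of n active constraints out of m, so the number of vertices is at most C(m, n) = m! / (n!(m-n)!).
m = 27, n = 6
Numerator: 27 * 26 * 25 * 24 * 23 * 22
Denominator: 6! = 720
C(27, 6) = 296010


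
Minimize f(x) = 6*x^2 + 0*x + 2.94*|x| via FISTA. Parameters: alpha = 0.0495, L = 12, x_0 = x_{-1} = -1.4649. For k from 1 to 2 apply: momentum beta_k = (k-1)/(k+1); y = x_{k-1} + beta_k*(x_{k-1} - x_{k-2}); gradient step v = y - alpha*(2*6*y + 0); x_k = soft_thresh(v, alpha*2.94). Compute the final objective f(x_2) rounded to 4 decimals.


FISTA on f(x) = 6*x^2 + 0*x + 2.94*|x|
L = 12, alpha = 0.0495
Iteration 1: beta = 0.0, y = -1.4649 + 0.0*(-1.4649 + 1.4649) = -1.4649
  grad(y) = -17.5788, v = y - alpha*grad = -0.5947
  prox(v) = soft_thresh(-0.5947, 0.1455) = -0.4492
Iteration 2: beta = 0.3333, y = -0.4492 + 0.3333*(-0.4492 + 1.4649) = -0.1107
  grad(y) = -1.3279, v = y - alpha*grad = -0.0449
  prox(v) = soft_thresh(-0.0449, 0.1455) = 0.0
f(x_2) = 6*0.0^2 + 0*0.0 + 2.94*|0.0| = 0.0


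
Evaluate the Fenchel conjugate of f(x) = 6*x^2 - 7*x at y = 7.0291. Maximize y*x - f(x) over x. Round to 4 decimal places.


f*(y) = sup_x {y*x - a*x^2 - b*x} = sup_x {(y-b)*x - a*x^2}
FOC: (y - b) - 2a*x = 0 => x* = (y - b)/(2a)
x* = (7.0291 + 7)/(2*6) = 1.1691
f*(7.0291) = (y-b)^2/(4a) = (7.0291 + 7)^2/(4*6)
= 196.8156/24 = 8.2007


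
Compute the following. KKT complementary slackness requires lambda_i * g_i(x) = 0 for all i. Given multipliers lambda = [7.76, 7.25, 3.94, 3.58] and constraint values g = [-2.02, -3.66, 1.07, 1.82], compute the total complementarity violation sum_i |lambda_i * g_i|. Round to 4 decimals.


KKT complementary slackness check:
lambda_1 * g_1 = 7.76 * -2.02 = -15.6752
lambda_2 * g_2 = 7.25 * -3.66 = -26.535
lambda_3 * g_3 = 3.94 * 1.07 = 4.2158
lambda_4 * g_4 = 3.58 * 1.82 = 6.5156
Total violation = 15.6752 + 26.535 + 4.2158 + 6.5156 = 52.9416


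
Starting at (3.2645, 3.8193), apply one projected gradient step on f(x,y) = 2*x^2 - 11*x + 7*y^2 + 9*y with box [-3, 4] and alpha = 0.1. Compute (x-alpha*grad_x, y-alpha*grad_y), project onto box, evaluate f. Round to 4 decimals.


Step 1: Compute gradient at (3.2645, 3.8193).
grad_x = 2*2*3.2645 - 11 = 2.058
grad_y = 2*7*3.8193 + 9 = 62.4702
Step 2: Gradient step.
x_raw = 3.2645 - 0.1*2.058 = 3.0587
y_raw = 3.8193 - 0.1*62.4702 = -2.4277
Step 3: Project onto [-3, 4].
x_proj = clip(3.0587) = 3.0587
y_proj = clip(-2.4277) = -2.4277
Step 4: Evaluate f.
f(3.0587, -2.4277) = 4.4729


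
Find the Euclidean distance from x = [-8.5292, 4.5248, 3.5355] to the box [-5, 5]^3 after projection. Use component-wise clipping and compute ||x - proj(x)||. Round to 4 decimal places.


Project each component onto [-5, 5].
clip(-8.5292) = -5.0, clip(4.5248) = 4.5248, clip(3.5355) = 3.5355
Projection = [-5.0, 4.5248, 3.5355]
Squared diffs: [12.4553, 0.0, 0.0]
Distance = sqrt(12.4553) = 3.5292


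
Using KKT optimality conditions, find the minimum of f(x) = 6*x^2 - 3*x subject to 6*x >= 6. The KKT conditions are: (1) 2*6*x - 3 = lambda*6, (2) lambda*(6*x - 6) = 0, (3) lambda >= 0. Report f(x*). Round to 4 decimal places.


Step 1: Try lambda = 0 (constraint inactive).
x_unc = 3/(2*6) = 0.25
Check: 6*0.25 = 1.5 < 6 -- violated!
Step 2: Constraint must be active: 6*x = 6
x* = 6/6 = 1.0
lambda = (2*6*1.0 - 3)/6 = 1.5
Step 3: Compute optimal value.
f(x*) = 6*1.0^2 - 3*1.0 = 3.0


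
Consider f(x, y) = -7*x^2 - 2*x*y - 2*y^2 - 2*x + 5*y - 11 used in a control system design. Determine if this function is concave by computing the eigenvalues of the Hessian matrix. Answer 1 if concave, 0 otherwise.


The Hessian of f(x,y) = -7*x^2 - 2*x*y - 2*y^2 - 2*x + 5*y - 11 is:
H = [[-14, -2], [-2, -4]]
Trace = -14 - 4 = -18
Determinant = -14*-4 - (-2)^2 = 52
Discriminant = (-18)^2 - 4*52 = 116.0
Eigenvalues: lambda_1 = -14.3852, lambda_2 = -3.6148
The function is concave.

1


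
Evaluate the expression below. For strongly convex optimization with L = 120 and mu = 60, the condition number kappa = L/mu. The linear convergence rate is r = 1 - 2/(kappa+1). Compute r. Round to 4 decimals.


Step 1: Compute the condition number.
kappa = L/mu = 120/60 = 2.0
Step 2: Compute the convergence rate.
r = 1 - 2/(kappa + 1) = 1 - 2*mu/(L + mu) = (L - mu)/(L + mu) = 60/180 = 0.3333


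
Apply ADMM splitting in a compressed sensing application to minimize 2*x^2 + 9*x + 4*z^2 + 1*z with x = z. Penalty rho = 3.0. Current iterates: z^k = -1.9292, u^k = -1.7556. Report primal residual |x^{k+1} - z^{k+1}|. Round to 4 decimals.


ADMM iteration with rho = 3.0, z^k = -1.9292, u^k = -1.7556
Step 1: x-update.
Minimize 2*x^2 + 9*x + (3.0/2)*(x + 1.9292 - 1.7556)^2
FOC: (2*2 + 3.0)*x = -9 + 3.0*(-1.9292 + 1.7556)
x^{k+1} = -1.3601
Step 2: z-update.
Minimize 4*z^2 + 1*z + (3.0/2)*(-1.3601 - z - 1.7556)^2
FOC: (2*4 + 3.0)*z = -1 + 3.0*(-1.3601 - 1.7556)
z^{k+1} = -0.9406
Step 3: u-update.
u^{k+1} = -1.7556 - 1.3601 + 0.9406 = -2.1751
Step 4: Primal residual = |-1.3601 + 0.9406| = 0.4195


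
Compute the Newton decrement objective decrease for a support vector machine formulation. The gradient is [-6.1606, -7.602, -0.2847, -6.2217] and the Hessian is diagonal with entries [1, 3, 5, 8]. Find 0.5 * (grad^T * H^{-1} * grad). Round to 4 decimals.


Step 1: H is diagonal, so H^(-1) * g = [-6.1606, -2.534, -0.0569, -0.7777].
Step 2: g^T H^(-1) g = sum_i g_i^2 / H_ii
  = (-6.1606)^2/1 + (-7.602)^2/3 + (-0.2847)^2/5 + (-6.2217)^2/8
  = 37.953 + 19.2635 + 0.0162 + 4.8387 = 62.0714
Step 3: Objective decrease = 0.5 * g^T H^(-1) g = 31.0357


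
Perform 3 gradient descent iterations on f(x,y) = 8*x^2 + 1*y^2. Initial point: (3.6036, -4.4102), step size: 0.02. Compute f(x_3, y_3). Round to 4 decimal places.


Gradient descent on f(x,y) = 8*x^2 + 1*y^2.
Starting point: (3.6036, -4.4102), alpha = 0.02
Step 1: grad_x = 2*8*3.6036 = 57.6576, grad_y = 2*1*-4.4102 = -8.8204
  x_1 = 3.6036 - 0.02*57.6576 = 2.4504
  y_1 = -4.4102 - 0.02*-8.8204 = -4.2338
Step 2: grad_x = 2*8*2.4504 = 39.2072, grad_y = 2*1*-4.2338 = -8.4676
  x_2 = 2.4504 - 0.02*39.2072 = 1.6663
  y_2 = -4.2338 - 0.02*-8.4676 = -4.0644
Step 3: grad_x = 2*8*1.6663 = 26.6609, grad_y = 2*1*-4.0644 = -8.1289
  x_3 = 1.6663 - 0.02*26.6609 = 1.1331
  y_3 = -4.0644 - 0.02*-8.1289 = -3.9019
f(1.1331, -3.9019) = 8*1.1331^2 + 1*(-3.9019)^2 = 25.4956


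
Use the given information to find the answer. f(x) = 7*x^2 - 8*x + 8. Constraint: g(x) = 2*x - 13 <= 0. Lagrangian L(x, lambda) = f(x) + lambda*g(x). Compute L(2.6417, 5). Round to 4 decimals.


Step 1: Evaluate f(x).
f(2.6417) = 7*2.6417^2 - 8*2.6417 + 8 = 35.7165
Step 2: Evaluate g(x).
g(2.6417) = 2*2.6417 - 13 = -7.7166
Step 3: Compute Lagrangian.
L = 35.7165 + 5*-7.7166 = -2.8665


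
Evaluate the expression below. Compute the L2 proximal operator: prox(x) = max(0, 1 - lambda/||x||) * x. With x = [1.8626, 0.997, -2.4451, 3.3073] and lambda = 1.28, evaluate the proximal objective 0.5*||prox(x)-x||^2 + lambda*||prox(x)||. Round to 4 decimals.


Step 1: Compute ||x||.
||x|| = 4.6239
Step 2: Compute scaling factor.
scale = max(0, 1 - 1.28/4.6239) = 0.7232
Step 3: prox(x) = [1.347, 0.721, -1.7682, 2.3918]
||prox(x)|| = 3.3439
Step 4: Proximal objective.
0.5*||prox-x||^2 = 0.8192
lambda*||prox|| = 4.2802
Total = 5.0993


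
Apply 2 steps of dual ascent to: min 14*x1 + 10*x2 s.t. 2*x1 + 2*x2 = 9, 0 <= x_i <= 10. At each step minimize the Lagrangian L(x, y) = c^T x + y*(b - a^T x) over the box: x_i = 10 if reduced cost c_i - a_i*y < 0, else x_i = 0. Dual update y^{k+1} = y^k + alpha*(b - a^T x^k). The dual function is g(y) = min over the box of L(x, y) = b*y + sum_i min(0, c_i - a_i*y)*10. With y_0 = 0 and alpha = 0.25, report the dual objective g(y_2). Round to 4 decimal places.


Dual ascent for LP: min 14*x1 + 10*x2, 2*x1 + 2*x2 = 9, 0 <= x_i <= 10
Step 1: y^k = 0.0, reduced costs: (14.0, 10.0)
  x^k = (0.0, 0.0), subgradient = b - a^T x = 9.0
  y^{k+1} = 0.0 + 0.25*9.0 = 2.25
Step 2: y^k = 2.25, reduced costs: (9.5, 5.5)
  x^k = (0.0, 0.0), subgradient = b - a^T x = 9.0
  y^{k+1} = 2.25 + 0.25*9.0 = 4.5
Dual objective at y_2 = 4.5: reduced costs (5.0, 1.0), box minimizer x = (0.0, 0.0)
g(y_2) = b*y + (c1 - a1*y)*x1 + (c2 - a2*y)*x2 = 9*4.5 + 5.0*0.0 + 1.0*0.0 = 40.5 + 0.0 + 0.0 = 40.5


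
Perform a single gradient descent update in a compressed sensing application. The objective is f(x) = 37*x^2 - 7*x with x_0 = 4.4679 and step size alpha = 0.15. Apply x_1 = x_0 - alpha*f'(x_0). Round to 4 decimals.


We compute the gradient at x_0 and apply the update.
f'(x) = 74*x - 7
f'(4.4679) = 74*4.4679 - 7 = 323.6246
x_1 = 4.4679 - 0.15*323.6246 = -44.0758


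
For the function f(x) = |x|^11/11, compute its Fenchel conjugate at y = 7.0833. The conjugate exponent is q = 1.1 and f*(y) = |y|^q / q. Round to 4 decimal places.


The conjugate exponent q satisfies 1/p + 1/q = 1.
p = 11, so q = 11/(11 - 1) = 1.1
|y|^q = 7.0833^1.1 = 8.6151
f*(7.0833) = 8.6151 / 1.1 = 7.8319


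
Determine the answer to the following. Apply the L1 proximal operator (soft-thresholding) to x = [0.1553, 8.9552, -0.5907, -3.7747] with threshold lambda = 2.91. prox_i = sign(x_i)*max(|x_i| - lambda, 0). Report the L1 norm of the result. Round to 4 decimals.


Soft-thresholding with lambda = 2.91:
prox(0.1553) = sign(0.1553)*max(|0.1553| - 2.91, 0) = 0.0
prox(8.9552) = sign(8.9552)*max(|8.9552| - 2.91, 0) = 6.0452
prox(-0.5907) = sign(-0.5907)*max(|-0.5907| - 2.91, 0) = 0.0
prox(-3.7747) = sign(-3.7747)*max(|-3.7747| - 2.91, 0) = -0.8647
prox(x) = [0.0, 6.0452, 0.0, -0.8647]
||prox(x)||_1 = 0.0 + 6.0452 + 0.0 + 0.8647 = 6.9099


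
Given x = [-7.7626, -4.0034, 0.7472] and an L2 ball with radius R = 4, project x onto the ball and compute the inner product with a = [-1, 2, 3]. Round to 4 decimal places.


Step 1: Compute ||x|| (intermediates to 6 decimals).
||x|| = sqrt((-7.7626)^2 + (-4.0034)^2 + 0.7472^2) = 8.766041
Step 2: Project.
Since ||x|| > R, scale = R/||x|| = 4/8.766041 = 0.456306, proj(x) = scale * x
proj(x) = [-3.542121, -1.826775, 0.340952]
Step 3: Dot product.
a^T * proj(x) = -1*(-3.542121) + 2*(-1.826775) + 3*0.340952 = 0.9114


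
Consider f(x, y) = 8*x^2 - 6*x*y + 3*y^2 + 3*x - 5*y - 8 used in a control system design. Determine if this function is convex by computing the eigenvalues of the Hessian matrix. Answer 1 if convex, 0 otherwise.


The Hessian of f(x,y) = 8*x^2 - 6*x*y + 3*y^2 + 3*x - 5*y - 8 is:
H = [[16, -6], [-6, 6]]
Trace = 16 + 6 = 22
Determinant = 16*6 - (-6)^2 = 60
Discriminant = (22)^2 - 4*60 = 244.0
Eigenvalues: lambda_1 = 3.1898, lambda_2 = 18.8102
The function is convex.

1


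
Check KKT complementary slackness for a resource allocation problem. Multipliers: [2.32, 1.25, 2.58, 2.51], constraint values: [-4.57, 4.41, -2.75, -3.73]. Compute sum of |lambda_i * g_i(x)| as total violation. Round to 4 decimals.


KKT complementary slackness check:
lambda_1 * g_1 = 2.32 * -4.57 = -10.6024
lambda_2 * g_2 = 1.25 * 4.41 = 5.5125
lambda_3 * g_3 = 2.58 * -2.75 = -7.095
lambda_4 * g_4 = 2.51 * -3.73 = -9.3623
Total violation = 10.6024 + 5.5125 + 7.095 + 9.3623 = 32.5722


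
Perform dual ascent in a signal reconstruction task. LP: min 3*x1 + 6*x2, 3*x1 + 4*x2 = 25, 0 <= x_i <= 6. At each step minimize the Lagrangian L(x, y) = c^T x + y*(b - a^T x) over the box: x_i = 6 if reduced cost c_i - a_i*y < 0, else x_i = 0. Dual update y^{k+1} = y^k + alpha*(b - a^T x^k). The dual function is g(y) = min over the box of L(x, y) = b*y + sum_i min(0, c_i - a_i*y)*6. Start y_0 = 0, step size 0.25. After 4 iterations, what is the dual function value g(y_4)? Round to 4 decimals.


Dual ascent for LP: min 3*x1 + 6*x2, 3*x1 + 4*x2 = 25, 0 <= x_i <= 6
Step 1: y^k = 0.0, reduced costs: (3.0, 6.0)
  x^k = (0.0, 0.0), subgradient = b - a^T x = 25.0
  y^{k+1} = 0.0 + 0.25*25.0 = 6.25
Step 2: y^k = 6.25, reduced costs: (-15.75, -19.0)
  x^k = (6.0, 6.0), subgradient = b - a^T x = -17.0
  y^{k+1} = 6.25 + 0.25*-17.0 = 2.0
Step 3: y^k = 2.0, reduced costs: (-3.0, -2.0)
  x^k = (6.0, 6.0), subgradient = b - a^T x = -17.0
  y^{k+1} = 2.0 + 0.25*-17.0 = -2.25
Step 4: y^k = -2.25, reduced costs: (9.75, 15.0)
  x^k = (0.0, 0.0), subgradient = b - a^T x = 25.0
  y^{k+1} = -2.25 + 0.25*25.0 = 4.0
Dual objective at y_4 = 4.0: reduced costs (-9.0, -10.0), box minimizer x = (6.0, 6.0)
g(y_4) = b*y + (c1 - a1*y)*x1 + (c2 - a2*y)*x2 = 25*4.0 + (-9.0)*6.0 + (-10.0)*6.0 = 100.0 - 54.0 - 60.0 = -14.0


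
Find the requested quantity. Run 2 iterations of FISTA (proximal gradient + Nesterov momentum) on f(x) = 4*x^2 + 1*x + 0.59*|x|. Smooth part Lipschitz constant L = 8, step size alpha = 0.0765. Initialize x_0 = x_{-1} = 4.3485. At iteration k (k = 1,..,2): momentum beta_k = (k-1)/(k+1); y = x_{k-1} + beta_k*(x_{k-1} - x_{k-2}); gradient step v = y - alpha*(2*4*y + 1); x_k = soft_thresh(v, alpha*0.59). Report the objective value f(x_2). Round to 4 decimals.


FISTA on f(x) = 4*x^2 + 1*x + 0.59*|x|
L = 8, alpha = 0.0765
Iteration 1: beta = 0.0, y = 4.3485 + 0.0*(4.3485 - 4.3485) = 4.3485
  grad(y) = 35.788, v = y - alpha*grad = 1.6107
  prox(v) = soft_thresh(1.6107, 0.0451) = 1.5656
Iteration 2: beta = 0.3333, y = 1.5656 + 0.3333*(1.5656 - 4.3485) = 0.6379
  grad(y) = 6.1036, v = y - alpha*grad = 0.171
  prox(v) = soft_thresh(0.171, 0.0451) = 0.1259
f(x_2) = 4*0.1259^2 + 1*0.1259 + 0.59*|0.1259| = 0.2636


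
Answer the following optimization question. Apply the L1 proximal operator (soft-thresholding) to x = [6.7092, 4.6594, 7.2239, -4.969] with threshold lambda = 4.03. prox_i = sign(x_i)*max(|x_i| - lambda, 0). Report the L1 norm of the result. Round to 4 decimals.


Soft-thresholding with lambda = 4.03:
prox(6.7092) = sign(6.7092)*max(|6.7092| - 4.03, 0) = 2.6792
prox(4.6594) = sign(4.6594)*max(|4.6594| - 4.03, 0) = 0.6294
prox(7.2239) = sign(7.2239)*max(|7.2239| - 4.03, 0) = 3.1939
prox(-4.969) = sign(-4.969)*max(|-4.969| - 4.03, 0) = -0.939
prox(x) = [2.6792, 0.6294, 3.1939, -0.939]
||prox(x)||_1 = 2.6792 + 0.6294 + 3.1939 + 0.939 = 7.4415


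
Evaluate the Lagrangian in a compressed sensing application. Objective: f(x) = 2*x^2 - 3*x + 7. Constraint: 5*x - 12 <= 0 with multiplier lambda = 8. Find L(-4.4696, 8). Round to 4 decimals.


Step 1: Evaluate f(x).
f(-4.4696) = 2*(-4.4696)^2 - 3*(-4.4696) + 7 = 60.3634
Step 2: Evaluate g(x).
g(-4.4696) = 5*-4.4696 - 12 = -34.348
Step 3: Compute Lagrangian.
L = 60.3634 + 8*-34.348 = -214.4206


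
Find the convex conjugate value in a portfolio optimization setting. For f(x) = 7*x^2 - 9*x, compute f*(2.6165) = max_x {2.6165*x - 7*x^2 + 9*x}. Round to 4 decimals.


f*(y) = sup_x {y*x - a*x^2 - b*x} = sup_x {(y-b)*x - a*x^2}
FOC: (y - b) - 2a*x = 0 => x* = (y - b)/(2a)
x* = (2.6165 + 9)/(2*7) = 0.8298
f*(2.6165) = (y-b)^2/(4a) = (2.6165 + 9)^2/(4*7)
= 134.9431/28 = 4.8194


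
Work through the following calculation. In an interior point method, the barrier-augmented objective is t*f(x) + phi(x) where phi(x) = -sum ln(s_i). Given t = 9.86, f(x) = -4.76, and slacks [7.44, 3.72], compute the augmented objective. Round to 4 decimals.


Step 1: Compute log-barrier.
ln values: [2.0069, 1.3137]
phi = -(2.0069 + 1.3137) = -3.3206
Step 2: Compute augmented objective.
t*f(x) = 9.86*-4.76 = -46.9336
Total = -46.9336 - 3.3206 = -50.2542


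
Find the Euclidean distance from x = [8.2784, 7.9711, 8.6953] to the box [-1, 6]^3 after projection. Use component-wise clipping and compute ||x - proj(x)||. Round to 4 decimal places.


Project each component onto [-1, 6].
clip(8.2784) = 6.0, clip(7.9711) = 6.0, clip(8.6953) = 6.0
Projection = [6.0, 6.0, 6.0]
Squared diffs: [5.1911, 3.8852, 7.2646]
Distance = sqrt(16.3409) = 4.0424


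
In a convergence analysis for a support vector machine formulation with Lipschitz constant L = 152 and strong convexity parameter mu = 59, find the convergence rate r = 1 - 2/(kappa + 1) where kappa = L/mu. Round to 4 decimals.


Step 1: Compute the condition number.
kappa = L/mu = 152/59 = 2.5763
Step 2: Compute the convergence rate.
r = 1 - 2/(kappa + 1) = 1 - 2*mu/(L + mu) = (L - mu)/(L + mu) = 93/211 = 0.4408


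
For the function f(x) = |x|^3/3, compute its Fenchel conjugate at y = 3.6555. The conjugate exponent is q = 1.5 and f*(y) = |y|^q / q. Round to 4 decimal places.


The conjugate exponent q satisfies 1/p + 1/q = 1.
p = 3, so q = 3/(3 - 1) = 1.5
|y|^q = 3.6555^1.5 = 6.9891
f*(3.6555) = 6.9891 / 1.5 = 4.6594


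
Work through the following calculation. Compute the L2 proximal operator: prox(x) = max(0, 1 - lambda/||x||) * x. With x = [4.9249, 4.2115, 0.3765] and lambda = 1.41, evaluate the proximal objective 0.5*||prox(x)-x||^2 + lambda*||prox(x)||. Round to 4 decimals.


Step 1: Compute ||x||.
||x|| = 6.491
Step 2: Compute scaling factor.
scale = max(0, 1 - 1.41/6.491) = 0.7828
Step 3: prox(x) = [3.8551, 3.2967, 0.2947]
||prox(x)|| = 5.081
Step 4: Proximal objective.
0.5*||prox-x||^2 = 0.9941
lambda*||prox|| = 7.1642
Total = 8.1583


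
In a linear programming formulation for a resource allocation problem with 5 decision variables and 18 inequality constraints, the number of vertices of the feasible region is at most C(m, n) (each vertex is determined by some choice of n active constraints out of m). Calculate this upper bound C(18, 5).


Each vertex corresponds to some choice of n active constraints out of m, so the number of vertices is at most C(m, n) = m! / (n!(m-n)!).
m = 18, n = 5
Numerator: 18 * 17 * 16 * 15 * 14
Denominator: 5! = 120
C(18, 5) = 8568


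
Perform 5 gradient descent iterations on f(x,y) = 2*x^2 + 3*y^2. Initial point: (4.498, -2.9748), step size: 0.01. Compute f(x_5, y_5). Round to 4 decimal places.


Gradient descent on f(x,y) = 2*x^2 + 3*y^2.
Starting point: (4.498, -2.9748), alpha = 0.01
Step 1: grad_x = 2*2*4.498 = 17.992, grad_y = 2*3*-2.9748 = -17.8488
  x_1 = 4.498 - 0.01*17.992 = 4.3181
  y_1 = -2.9748 - 0.01*-17.8488 = -2.7963
Step 2: grad_x = 2*2*4.3181 = 17.2723, grad_y = 2*3*-2.7963 = -16.7779
  x_2 = 4.3181 - 0.01*17.2723 = 4.1454
  y_2 = -2.7963 - 0.01*-16.7779 = -2.6285
Step 3: grad_x = 2*2*4.1454 = 16.5814, grad_y = 2*3*-2.6285 = -15.7712
  x_3 = 4.1454 - 0.01*16.5814 = 3.9795
  y_3 = -2.6285 - 0.01*-15.7712 = -2.4708
Step 4: grad_x = 2*2*3.9795 = 15.9182, grad_y = 2*3*-2.4708 = -14.8249
  x_4 = 3.9795 - 0.01*15.9182 = 3.8204
  y_4 = -2.4708 - 0.01*-14.8249 = -2.3226
Step 5: grad_x = 2*2*3.8204 = 15.2814, grad_y = 2*3*-2.3226 = -13.9354
  x_5 = 3.8204 - 0.01*15.2814 = 3.6675
  y_5 = -2.3226 - 0.01*-13.9354 = -2.1832
f(3.6675, -2.1832) = 2*3.6675^2 + 3*(-2.1832)^2 = 41.2011


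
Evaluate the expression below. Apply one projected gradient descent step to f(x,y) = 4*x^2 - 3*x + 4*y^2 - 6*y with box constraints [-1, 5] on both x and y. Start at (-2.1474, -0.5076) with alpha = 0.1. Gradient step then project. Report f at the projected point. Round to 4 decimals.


Step 1: Compute gradient at (-2.1474, -0.5076).
grad_x = 2*4*-2.1474 - 3 = -20.1792
grad_y = 2*4*-0.5076 - 6 = -10.0608
Step 2: Gradient step.
x_raw = -2.1474 - 0.1*-20.1792 = -0.1295
y_raw = -0.5076 - 0.1*-10.0608 = 0.4985
Step 3: Project onto [-1, 5].
x_proj = clip(-0.1295) = -0.1295
y_proj = clip(0.4985) = 0.4985
Step 4: Evaluate f.
f(-0.1295, 0.4985) = -1.5415


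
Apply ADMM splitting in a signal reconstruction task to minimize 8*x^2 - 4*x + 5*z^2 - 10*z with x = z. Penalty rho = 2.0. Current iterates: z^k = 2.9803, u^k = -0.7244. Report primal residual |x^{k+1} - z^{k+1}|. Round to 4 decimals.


ADMM iteration with rho = 2.0, z^k = 2.9803, u^k = -0.7244
Step 1: x-update.
Minimize 8*x^2 - 4*x + (2.0/2)*(x - 2.9803 - 0.7244)^2
FOC: (2*8 + 2.0)*x = 4 + 2.0*(2.9803 + 0.7244)
x^{k+1} = 0.6339
Step 2: z-update.
Minimize 5*z^2 - 10*z + (2.0/2)*(0.6339 - z - 0.7244)^2
FOC: (2*5 + 2.0)*z = 10 + 2.0*(0.6339 - 0.7244)
z^{k+1} = 0.8182
Step 3: u-update.
u^{k+1} = -0.7244 + 0.6339 - 0.8182 = -0.9088
Step 4: Primal residual = |0.6339 - 0.8182| = 0.1844


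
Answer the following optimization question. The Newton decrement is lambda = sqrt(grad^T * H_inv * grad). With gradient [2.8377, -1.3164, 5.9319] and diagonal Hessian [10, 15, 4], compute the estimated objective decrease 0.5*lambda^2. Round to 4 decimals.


Step 1: H is diagonal, so H^(-1) * g = [0.2838, -0.0878, 1.483].
Step 2: g^T H^(-1) g = sum_i g_i^2 / H_ii
  = (2.8377)^2/10 + (-1.3164)^2/15 + (5.9319)^2/4
  = 0.8053 + 0.1155 + 8.7969 = 9.7176
Step 3: Objective decrease = 0.5 * g^T H^(-1) g = 4.8588


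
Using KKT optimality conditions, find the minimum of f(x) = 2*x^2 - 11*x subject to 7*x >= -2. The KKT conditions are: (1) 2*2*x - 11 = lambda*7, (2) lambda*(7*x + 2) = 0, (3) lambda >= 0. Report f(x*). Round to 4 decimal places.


Step 1: Try lambda = 0 (constraint inactive).
Stationarity: 2*2*x - 11 = 0
x* = 11/(2*2) = 2.75
Check constraint: 7*2.75 = 19.25 >= -2 -- satisfied.
Step 2: Compute optimal value.
f(x*) = 2*2.75^2 - 11*2.75 = -15.125


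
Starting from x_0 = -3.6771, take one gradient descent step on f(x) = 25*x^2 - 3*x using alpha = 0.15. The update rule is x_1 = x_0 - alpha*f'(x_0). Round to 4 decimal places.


We compute the gradient at x_0 and apply the update.
f'(x) = 50*x - 3
f'(-3.6771) = 50*-3.6771 - 3 = -186.855
x_1 = -3.6771 - 0.15*-186.855 = 24.3512


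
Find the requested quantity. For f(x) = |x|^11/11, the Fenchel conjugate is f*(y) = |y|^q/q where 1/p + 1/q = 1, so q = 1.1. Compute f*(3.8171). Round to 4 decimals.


The conjugate exponent q satisfies 1/p + 1/q = 1.
p = 11, so q = 11/(11 - 1) = 1.1
|y|^q = 3.8171^1.1 = 4.3642
f*(3.8171) = 4.3642 / 1.1 = 3.9675


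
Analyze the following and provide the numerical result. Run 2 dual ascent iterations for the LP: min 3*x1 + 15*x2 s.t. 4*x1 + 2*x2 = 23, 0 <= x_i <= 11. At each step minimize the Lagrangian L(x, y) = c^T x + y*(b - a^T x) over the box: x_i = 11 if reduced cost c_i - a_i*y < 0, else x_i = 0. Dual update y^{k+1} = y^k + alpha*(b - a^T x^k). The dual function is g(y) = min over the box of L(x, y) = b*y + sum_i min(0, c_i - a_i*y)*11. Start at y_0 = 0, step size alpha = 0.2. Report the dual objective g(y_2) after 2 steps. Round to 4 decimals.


Dual ascent for LP: min 3*x1 + 15*x2, 4*x1 + 2*x2 = 23, 0 <= x_i <= 11
Step 1: y^k = 0.0, reduced costs: (3.0, 15.0)
  x^k = (0.0, 0.0), subgradient = b - a^T x = 23.0
  y^{k+1} = 0.0 + 0.2*23.0 = 4.6
Step 2: y^k = 4.6, reduced costs: (-15.4, 5.8)
  x^k = (11.0, 0.0), subgradient = b - a^T x = -21.0
  y^{k+1} = 4.6 + 0.2*-21.0 = 0.4
Dual objective at y_2 = 0.4: reduced costs (1.4, 14.2), box minimizer x = (0.0, 0.0)
g(y_2) = b*y + (c1 - a1*y)*x1 + (c2 - a2*y)*x2 = 23*0.4 + 1.4*0.0 + 14.2*0.0 = 9.2 + 0.0 + 0.0 = 9.2


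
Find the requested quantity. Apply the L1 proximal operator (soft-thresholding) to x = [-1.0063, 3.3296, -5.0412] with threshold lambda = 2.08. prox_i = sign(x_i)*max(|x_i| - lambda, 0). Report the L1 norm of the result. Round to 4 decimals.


Soft-thresholding with lambda = 2.08:
prox(-1.0063) = sign(-1.0063)*max(|-1.0063| - 2.08, 0) = 0.0
prox(3.3296) = sign(3.3296)*max(|3.3296| - 2.08, 0) = 1.2496
prox(-5.0412) = sign(-5.0412)*max(|-5.0412| - 2.08, 0) = -2.9612
prox(x) = [0.0, 1.2496, -2.9612]
||prox(x)||_1 = 0.0 + 1.2496 + 2.9612 = 4.2108


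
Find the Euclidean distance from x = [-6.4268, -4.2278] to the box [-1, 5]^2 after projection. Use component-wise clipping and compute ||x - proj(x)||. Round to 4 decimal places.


Project each component onto [-1, 5].
clip(-6.4268) = -1.0, clip(-4.2278) = -1.0
Projection = [-1.0, -1.0]
Squared diffs: [29.4502, 10.4187]
Distance = sqrt(39.8689) = 6.3142


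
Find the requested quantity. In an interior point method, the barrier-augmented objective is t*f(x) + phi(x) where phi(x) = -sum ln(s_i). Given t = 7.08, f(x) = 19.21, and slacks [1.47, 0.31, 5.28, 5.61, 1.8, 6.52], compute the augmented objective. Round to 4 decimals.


Step 1: Compute log-barrier.
ln values: [0.3853, -1.1712, 1.6639, 1.7246, 0.5878, 1.8749]
phi = -(0.3853 - 1.1712 + 1.6639 + 1.7246 + 0.5878 + 1.8749) = -5.0652
Step 2: Compute augmented objective.
t*f(x) = 7.08*19.21 = 136.0068
Total = 136.0068 - 5.0652 = 130.9416


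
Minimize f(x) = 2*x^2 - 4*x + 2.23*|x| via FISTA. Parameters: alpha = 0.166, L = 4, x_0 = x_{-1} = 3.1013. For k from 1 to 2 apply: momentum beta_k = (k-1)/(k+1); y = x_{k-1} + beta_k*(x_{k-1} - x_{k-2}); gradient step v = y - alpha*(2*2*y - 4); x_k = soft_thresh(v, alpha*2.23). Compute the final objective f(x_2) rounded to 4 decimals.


FISTA on f(x) = 2*x^2 - 4*x + 2.23*|x|
L = 4, alpha = 0.166
Iteration 1: beta = 0.0, y = 3.1013 + 0.0*(3.1013 - 3.1013) = 3.1013
  grad(y) = 8.4052, v = y - alpha*grad = 1.706
  prox(v) = soft_thresh(1.706, 0.3702) = 1.3359
Iteration 2: beta = 0.3333, y = 1.3359 + 0.3333*(1.3359 - 3.1013) = 0.7474
  grad(y) = -1.0105, v = y - alpha*grad = 0.9151
  prox(v) = soft_thresh(0.9151, 0.3702) = 0.5449
f(x_2) = 2*0.5449^2 - 4*0.5449 + 2.23*|0.5449| = -0.3706


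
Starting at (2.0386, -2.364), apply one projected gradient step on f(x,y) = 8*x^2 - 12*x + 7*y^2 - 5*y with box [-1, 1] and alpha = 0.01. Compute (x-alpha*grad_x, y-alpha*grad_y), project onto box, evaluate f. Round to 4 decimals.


Step 1: Compute gradient at (2.0386, -2.364).
grad_x = 2*8*2.0386 - 12 = 20.6176
grad_y = 2*7*-2.364 - 5 = -38.096
Step 2: Gradient step.
x_raw = 2.0386 - 0.01*20.6176 = 1.8324
y_raw = -2.364 - 0.01*-38.096 = -1.983
Step 3: Project onto [-1, 1].
x_proj = clip(1.8324) = 1.0
y_proj = clip(-1.983) = -1.0
Step 4: Evaluate f.
f(1.0, -1.0) = 8.0


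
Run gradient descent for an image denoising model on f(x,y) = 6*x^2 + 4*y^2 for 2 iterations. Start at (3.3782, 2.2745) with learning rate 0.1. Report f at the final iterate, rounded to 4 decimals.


Gradient descent on f(x,y) = 6*x^2 + 4*y^2.
Starting point: (3.3782, 2.2745), alpha = 0.1
Step 1: grad_x = 2*6*3.3782 = 40.5384, grad_y = 2*4*2.2745 = 18.196
  x_1 = 3.3782 - 0.1*40.5384 = -0.6756
  y_1 = 2.2745 - 0.1*18.196 = 0.4549
Step 2: grad_x = 2*6*-0.6756 = -8.1077, grad_y = 2*4*0.4549 = 3.6392
  x_2 = -0.6756 - 0.1*-8.1077 = 0.1351
  y_2 = 0.4549 - 0.1*3.6392 = 0.091
f(0.1351, 0.091) = 6*0.1351^2 + 4*0.091^2 = 0.1427


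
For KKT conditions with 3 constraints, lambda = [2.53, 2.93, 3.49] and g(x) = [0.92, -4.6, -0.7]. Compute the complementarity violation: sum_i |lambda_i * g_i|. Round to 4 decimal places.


KKT complementary slackness check:
lambda_1 * g_1 = 2.53 * 0.92 = 2.3276
lambda_2 * g_2 = 2.93 * -4.6 = -13.478
lambda_3 * g_3 = 3.49 * -0.7 = -2.443
Total violation = 2.3276 + 13.478 + 2.443 = 18.2486


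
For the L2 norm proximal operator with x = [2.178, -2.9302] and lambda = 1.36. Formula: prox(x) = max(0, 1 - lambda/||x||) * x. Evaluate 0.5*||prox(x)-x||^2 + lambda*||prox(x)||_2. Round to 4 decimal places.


Step 1: Compute ||x||.
||x|| = 3.651
Step 2: Compute scaling factor.
scale = max(0, 1 - 1.36/3.651) = 0.6275
Step 3: prox(x) = [1.3667, -1.8387]
||prox(x)|| = 2.291
Step 4: Proximal objective.
0.5*||prox-x||^2 = 0.9248
lambda*||prox|| = 3.1158
Total = 4.0406


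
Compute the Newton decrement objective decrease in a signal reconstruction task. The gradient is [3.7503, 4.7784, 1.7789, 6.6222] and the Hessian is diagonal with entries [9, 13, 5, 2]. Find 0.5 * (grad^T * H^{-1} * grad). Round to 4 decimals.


Step 1: H is diagonal, so H^(-1) * g = [0.4167, 0.3676, 0.3558, 3.3111].
Step 2: g^T H^(-1) g = sum_i g_i^2 / H_ii
  = (3.7503)^2/9 + (4.7784)^2/13 + (1.7789)^2/5 + (6.6222)^2/2
  = 1.5628 + 1.7564 + 0.6329 + 21.9268 = 25.8788
Step 3: Objective decrease = 0.5 * g^T H^(-1) g = 12.9394


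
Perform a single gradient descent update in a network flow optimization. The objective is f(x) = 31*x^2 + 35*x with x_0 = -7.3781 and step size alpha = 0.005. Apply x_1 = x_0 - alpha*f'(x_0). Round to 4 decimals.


We compute the gradient at x_0 and apply the update.
f'(x) = 62*x + 35
f'(-7.3781) = 62*-7.3781 + 35 = -422.4422
x_1 = -7.3781 - 0.005*-422.4422 = -5.2659


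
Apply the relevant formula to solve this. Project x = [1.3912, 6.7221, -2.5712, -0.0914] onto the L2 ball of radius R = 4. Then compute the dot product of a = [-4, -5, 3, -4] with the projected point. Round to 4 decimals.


Step 1: Compute ||x|| (intermediates to 6 decimals).
||x|| = sqrt(1.3912^2 + 6.7221^2 + (-2.5712)^2 + (-0.0914)^2) = 7.330859
Step 2: Project.
Since ||x|| > R, scale = R/||x|| = 4/7.330859 = 0.545639, proj(x) = scale * x
proj(x) = [0.759093, 3.66784, -1.402947, -0.049871]
Step 3: Dot product.
a^T * proj(x) = -4*0.759093 - 5*3.66784 + 3*(-1.402947) - 4*(-0.049871) = -25.3849


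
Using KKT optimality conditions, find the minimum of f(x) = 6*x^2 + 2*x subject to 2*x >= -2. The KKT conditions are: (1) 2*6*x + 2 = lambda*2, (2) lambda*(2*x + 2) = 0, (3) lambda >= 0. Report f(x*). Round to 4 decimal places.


Step 1: Try lambda = 0 (constraint inactive).
Stationarity: 2*6*x + 2 = 0
x* = -2/(2*6) = -1/6 = -0.1667 (rounded; the exact value -1/6 is used below)
Check constraint: 2*-0.1667 = -0.3334 >= -2 -- satisfied.
Step 2: Compute optimal value.
f(x*) = 6*(-1/6)^2 + 2*(-1/6) = -0.1667


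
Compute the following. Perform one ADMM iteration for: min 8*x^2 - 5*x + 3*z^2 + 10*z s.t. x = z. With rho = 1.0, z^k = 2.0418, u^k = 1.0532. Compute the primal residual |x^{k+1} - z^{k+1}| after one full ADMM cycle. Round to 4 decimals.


ADMM iteration with rho = 1.0, z^k = 2.0418, u^k = 1.0532
Step 1: x-update.
Minimize 8*x^2 - 5*x + (1.0/2)*(x - 2.0418 + 1.0532)^2
FOC: (2*8 + 1.0)*x = 5 + 1.0*(2.0418 - 1.0532)
x^{k+1} = 0.3523
Step 2: z-update.
Minimize 3*z^2 + 10*z + (1.0/2)*(0.3523 - z + 1.0532)^2
FOC: (2*3 + 1.0)*z = -10 + 1.0*(0.3523 + 1.0532)
z^{k+1} = -1.2278
Step 3: u-update.
u^{k+1} = 1.0532 + 0.3523 + 1.2278 = 2.6333
Step 4: Primal residual = |0.3523 + 1.2278| = 1.5801


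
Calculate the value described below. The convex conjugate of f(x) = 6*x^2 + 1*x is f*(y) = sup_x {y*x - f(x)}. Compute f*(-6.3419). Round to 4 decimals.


f*(y) = sup_x {y*x - a*x^2 - b*x} = sup_x {(y-b)*x - a*x^2}
FOC: (y - b) - 2a*x = 0 => x* = (y - b)/(2a)
x* = (-6.3419 - 1)/(2*6) = -0.6118
f*(-6.3419) = (y-b)^2/(4a) = (-6.3419 - 1)^2/(4*6)
= 53.9035/24 = 2.246


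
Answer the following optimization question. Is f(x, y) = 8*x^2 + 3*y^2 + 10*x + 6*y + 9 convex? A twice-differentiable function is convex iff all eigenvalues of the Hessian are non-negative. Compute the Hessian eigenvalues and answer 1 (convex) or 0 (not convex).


The Hessian of f(x,y) = 8*x^2 + 3*y^2 + 10*x + 6*y + 9 is:
H = [[16, 0], [0, 6]]
Trace = 16 + 6 = 22
Determinant = 16*6 - (0)^2 = 96
Discriminant = (22)^2 - 4*96 = 100.0
Eigenvalues: lambda_1 = 6.0, lambda_2 = 16.0
The function is convex.

1


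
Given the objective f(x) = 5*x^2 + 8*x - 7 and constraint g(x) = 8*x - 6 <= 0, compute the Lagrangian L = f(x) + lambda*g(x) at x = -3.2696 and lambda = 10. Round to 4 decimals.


Step 1: Evaluate f(x).
f(-3.2696) = 5*(-3.2696)^2 + 8*(-3.2696) - 7 = 20.2946
Step 2: Evaluate g(x).
g(-3.2696) = 8*-3.2696 - 6 = -32.1568
Step 3: Compute Lagrangian.
L = 20.2946 + 10*-32.1568 = -301.2734


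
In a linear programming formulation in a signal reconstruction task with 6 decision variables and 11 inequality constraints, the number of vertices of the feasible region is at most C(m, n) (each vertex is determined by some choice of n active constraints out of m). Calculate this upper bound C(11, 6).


Each vertex corresponds to some choice of n active constraints out of m, so the number of vertices is at most C(m, n) = m! / (n!(m-n)!).
m = 11, n = 6
Numerator: 11 * 10 * 9 * 8 * 7 * 6
Denominator: 6! = 720
C(11, 6) = 462


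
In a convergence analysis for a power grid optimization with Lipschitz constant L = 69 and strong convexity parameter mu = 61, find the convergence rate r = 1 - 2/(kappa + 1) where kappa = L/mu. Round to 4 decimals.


Step 1: Compute the condition number.
kappa = L/mu = 69/61 = 1.1311
Step 2: Compute the convergence rate.
r = 1 - 2/(kappa + 1) = 1 - 2*mu/(L + mu) = (L - mu)/(L + mu) = 8/130 = 0.0615


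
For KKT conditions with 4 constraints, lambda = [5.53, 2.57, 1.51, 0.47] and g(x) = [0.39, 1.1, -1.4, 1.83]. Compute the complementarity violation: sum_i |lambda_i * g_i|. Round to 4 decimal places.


KKT complementary slackness check:
lambda_1 * g_1 = 5.53 * 0.39 = 2.1567
lambda_2 * g_2 = 2.57 * 1.1 = 2.827
lambda_3 * g_3 = 1.51 * -1.4 = -2.114
lambda_4 * g_4 = 0.47 * 1.83 = 0.8601
Total violation = 2.1567 + 2.827 + 2.114 + 0.8601 = 7.9578


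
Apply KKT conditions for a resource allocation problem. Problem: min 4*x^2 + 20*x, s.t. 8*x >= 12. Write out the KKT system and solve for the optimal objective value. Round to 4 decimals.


Step 1: Try lambda = 0 (constraint inactive).
x_unc = -20/(2*4) = -2.5
Check: 8*-2.5 = -20.0 < 12 -- violated!
Step 2: Constraint must be active: 8*x = 12
x* = 12/8 = 1.5
lambda = (2*4*1.5 + 20)/8 = 4.0
Step 3: Compute optimal value.
f(x*) = 4*1.5^2 + 20*1.5 = 39.0
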